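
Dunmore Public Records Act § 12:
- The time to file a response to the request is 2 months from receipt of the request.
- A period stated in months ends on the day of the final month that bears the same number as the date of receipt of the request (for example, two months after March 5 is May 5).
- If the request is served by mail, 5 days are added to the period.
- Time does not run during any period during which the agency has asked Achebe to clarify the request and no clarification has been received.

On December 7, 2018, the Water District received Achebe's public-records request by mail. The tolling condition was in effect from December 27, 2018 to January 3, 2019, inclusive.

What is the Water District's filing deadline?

February 20, 2019

2 months after December 7, 2018 is February 7, 2019.
Service was by mail, adding 5 days: February 7, 2019 + 5 days = February 12, 2019.
From December 27, 2018 through January 3, 2019 inclusive is 8 days; tolling adds 8 days: February 12, 2019 + 8 days = February 20, 2019.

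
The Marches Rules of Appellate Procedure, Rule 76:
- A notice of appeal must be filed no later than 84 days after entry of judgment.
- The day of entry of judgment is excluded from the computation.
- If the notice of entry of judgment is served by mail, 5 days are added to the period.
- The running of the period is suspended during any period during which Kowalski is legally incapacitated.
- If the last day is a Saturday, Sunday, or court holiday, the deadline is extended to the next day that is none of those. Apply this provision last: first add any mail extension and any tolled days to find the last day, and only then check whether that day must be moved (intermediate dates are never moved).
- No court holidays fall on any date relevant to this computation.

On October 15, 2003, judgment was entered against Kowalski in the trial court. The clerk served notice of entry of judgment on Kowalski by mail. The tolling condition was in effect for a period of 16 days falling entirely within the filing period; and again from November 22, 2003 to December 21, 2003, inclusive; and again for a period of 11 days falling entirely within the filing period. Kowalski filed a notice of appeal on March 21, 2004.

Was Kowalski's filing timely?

84 days after October 15, 2003 is January 7, 2004.
Service was by mail, adding 5 days: January 7, 2004 + 5 days = January 12, 2004.
Tolling adds 16 days: January 12, 2004 + 16 days = January 28, 2004.
From November 22, 2003 through December 21, 2003 inclusive is 30 days; tolling adds 30 days: January 28, 2004 + 30 days = February 27, 2004.
Tolling adds 11 days: February 27, 2004 + 11 days = March 9, 2004.
March 9, 2004 is a Tuesday and not a court holiday, so no extension applies.
The deadline is March 9, 2004; the filing on March 21, 2004 is after that date.

No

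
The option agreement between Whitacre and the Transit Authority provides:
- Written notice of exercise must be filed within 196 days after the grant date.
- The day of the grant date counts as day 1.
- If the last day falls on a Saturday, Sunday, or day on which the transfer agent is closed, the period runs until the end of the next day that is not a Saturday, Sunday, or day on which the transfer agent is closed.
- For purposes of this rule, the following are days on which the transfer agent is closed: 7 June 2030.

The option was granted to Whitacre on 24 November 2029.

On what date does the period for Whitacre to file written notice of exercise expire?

Counting 24 November 2029 as day 1, day 196 is June 7, 2030.
June 7, 2030 is a listed holiday; June 8, 2030 is Saturday; June 9, 2030 is Sunday. The next qualifying day is June 10, 2030.

June 10, 2030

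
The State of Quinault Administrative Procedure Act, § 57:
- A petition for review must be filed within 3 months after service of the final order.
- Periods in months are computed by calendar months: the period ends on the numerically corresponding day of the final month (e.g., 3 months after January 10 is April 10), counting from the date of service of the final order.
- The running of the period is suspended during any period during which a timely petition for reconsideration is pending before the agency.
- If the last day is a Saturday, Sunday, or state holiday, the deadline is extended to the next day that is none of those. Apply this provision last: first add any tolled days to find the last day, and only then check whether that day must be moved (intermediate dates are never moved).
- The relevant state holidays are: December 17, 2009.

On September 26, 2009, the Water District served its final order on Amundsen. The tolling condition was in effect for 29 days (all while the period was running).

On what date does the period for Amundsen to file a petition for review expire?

January 25, 2010

3 months after September 26, 2009 is December 26, 2009.
Tolling adds 29 days: December 26, 2009 + 29 days = January 24, 2010.
January 24, 2010 is Sunday. The next qualifying day is January 25, 2010.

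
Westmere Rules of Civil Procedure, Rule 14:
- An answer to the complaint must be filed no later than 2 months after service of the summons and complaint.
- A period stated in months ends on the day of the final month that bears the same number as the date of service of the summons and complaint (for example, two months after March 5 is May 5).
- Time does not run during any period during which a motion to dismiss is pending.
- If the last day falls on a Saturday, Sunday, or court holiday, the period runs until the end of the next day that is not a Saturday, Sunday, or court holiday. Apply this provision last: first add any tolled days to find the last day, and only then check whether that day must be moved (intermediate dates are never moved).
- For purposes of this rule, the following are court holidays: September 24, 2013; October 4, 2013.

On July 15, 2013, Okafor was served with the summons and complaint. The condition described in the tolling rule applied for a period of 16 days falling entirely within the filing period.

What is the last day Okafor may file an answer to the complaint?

October 1, 2013

2 months after July 15, 2013 is September 15, 2013.
Tolling adds 16 days: September 15, 2013 + 16 days = October 1, 2013.
October 1, 2013 is a Tuesday and not a court holiday, so no extension applies.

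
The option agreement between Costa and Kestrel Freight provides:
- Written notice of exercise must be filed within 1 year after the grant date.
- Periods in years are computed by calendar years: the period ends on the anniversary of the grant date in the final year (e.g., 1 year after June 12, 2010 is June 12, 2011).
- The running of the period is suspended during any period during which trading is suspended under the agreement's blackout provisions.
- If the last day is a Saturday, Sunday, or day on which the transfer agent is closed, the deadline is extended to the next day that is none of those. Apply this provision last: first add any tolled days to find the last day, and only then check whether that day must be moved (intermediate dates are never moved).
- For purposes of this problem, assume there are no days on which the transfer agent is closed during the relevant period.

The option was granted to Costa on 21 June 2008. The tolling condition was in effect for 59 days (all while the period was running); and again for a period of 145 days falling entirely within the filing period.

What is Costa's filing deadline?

1 year after 21 June 2008 is June 21, 2009.
Tolling adds 59 days: June 21, 2009 + 59 days = August 19, 2009.
Tolling adds 145 days: August 19, 2009 + 145 days = January 11, 2010.
January 11, 2010 is a Monday and not a day on which the transfer agent is closed, so no extension applies.

January 11, 2010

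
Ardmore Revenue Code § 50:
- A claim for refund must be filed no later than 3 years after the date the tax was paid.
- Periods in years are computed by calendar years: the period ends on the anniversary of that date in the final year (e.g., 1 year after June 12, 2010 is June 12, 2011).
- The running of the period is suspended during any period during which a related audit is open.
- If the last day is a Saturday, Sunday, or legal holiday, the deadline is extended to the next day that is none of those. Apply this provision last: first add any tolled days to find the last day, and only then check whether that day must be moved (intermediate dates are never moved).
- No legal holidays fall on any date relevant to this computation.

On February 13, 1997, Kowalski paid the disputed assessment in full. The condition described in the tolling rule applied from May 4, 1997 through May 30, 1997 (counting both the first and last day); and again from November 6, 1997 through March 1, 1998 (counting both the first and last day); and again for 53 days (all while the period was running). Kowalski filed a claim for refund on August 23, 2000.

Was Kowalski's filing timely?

3 years after February 13, 1997 is February 13, 2000.
From May 4, 1997 through May 30, 1997 inclusive is 27 days; tolling adds 27 days: February 13, 2000 + 27 days = March 11, 2000.
From November 6, 1997 through March 1, 1998 inclusive is 116 days; tolling adds 116 days: March 11, 2000 + 116 days = July 5, 2000.
Tolling adds 53 days: July 5, 2000 + 53 days = August 27, 2000.
August 27, 2000 is Sunday. The next qualifying day is August 28, 2000.
The deadline is August 28, 2000; the filing on August 23, 2000 is on or before that date.

Yes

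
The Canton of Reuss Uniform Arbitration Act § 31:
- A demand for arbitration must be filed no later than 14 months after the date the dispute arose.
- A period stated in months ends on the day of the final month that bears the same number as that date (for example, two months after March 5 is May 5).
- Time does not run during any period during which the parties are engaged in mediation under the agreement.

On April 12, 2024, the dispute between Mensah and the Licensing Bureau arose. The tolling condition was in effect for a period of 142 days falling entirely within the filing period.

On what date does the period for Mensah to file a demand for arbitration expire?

14 months after April 12, 2024 is June 12, 2025.
Tolling adds 142 days: June 12, 2025 + 142 days = November 1, 2025.

November 1, 2025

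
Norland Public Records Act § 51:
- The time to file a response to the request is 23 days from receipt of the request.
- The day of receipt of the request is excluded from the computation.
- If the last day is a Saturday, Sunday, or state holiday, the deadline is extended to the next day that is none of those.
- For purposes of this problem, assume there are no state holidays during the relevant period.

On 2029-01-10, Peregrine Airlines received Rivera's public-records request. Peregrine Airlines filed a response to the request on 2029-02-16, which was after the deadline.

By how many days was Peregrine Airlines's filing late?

23 days after 2029-01-10 is February 2, 2029.
February 2, 2029 is a Friday and not a state holiday, so no extension applies.
The deadline is February 2, 2029; from February 2, 2029 to February 16, 2029 is 14 days.

14 days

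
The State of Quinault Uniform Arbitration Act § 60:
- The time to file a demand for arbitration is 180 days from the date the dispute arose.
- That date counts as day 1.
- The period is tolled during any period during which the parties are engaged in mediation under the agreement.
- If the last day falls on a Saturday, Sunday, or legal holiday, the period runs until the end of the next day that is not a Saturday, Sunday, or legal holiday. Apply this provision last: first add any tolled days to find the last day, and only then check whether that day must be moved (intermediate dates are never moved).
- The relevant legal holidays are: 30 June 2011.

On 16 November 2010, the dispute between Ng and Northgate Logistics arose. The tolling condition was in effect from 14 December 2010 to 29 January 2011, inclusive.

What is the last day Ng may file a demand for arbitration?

July 1, 2011

Counting 16 November 2010 as day 1, day 180 is May 14, 2011.
From December 14, 2010 through January 29, 2011 inclusive is 47 days; tolling adds 47 days: May 14, 2011 + 47 days = June 30, 2011.
June 30, 2011 is a listed holiday. The next qualifying day is July 1, 2011.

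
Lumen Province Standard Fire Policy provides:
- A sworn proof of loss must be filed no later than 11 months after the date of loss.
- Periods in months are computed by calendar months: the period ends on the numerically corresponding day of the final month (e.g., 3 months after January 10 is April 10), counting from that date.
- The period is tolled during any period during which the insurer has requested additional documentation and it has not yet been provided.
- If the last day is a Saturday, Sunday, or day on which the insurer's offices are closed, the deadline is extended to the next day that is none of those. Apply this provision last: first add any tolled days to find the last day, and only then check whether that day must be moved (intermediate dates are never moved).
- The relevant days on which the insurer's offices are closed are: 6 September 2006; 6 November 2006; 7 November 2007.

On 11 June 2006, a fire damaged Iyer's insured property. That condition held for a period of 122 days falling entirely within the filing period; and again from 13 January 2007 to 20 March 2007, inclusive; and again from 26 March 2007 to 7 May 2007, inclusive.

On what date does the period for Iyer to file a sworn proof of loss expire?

11 months after 11 June 2006 is May 11, 2007.
Tolling adds 122 days: May 11, 2007 + 122 days = September 10, 2007.
From January 13, 2007 through March 20, 2007 inclusive is 67 days; tolling adds 67 days: September 10, 2007 + 67 days = November 16, 2007.
From March 26, 2007 through May 7, 2007 inclusive is 43 days; tolling adds 43 days: November 16, 2007 + 43 days = December 29, 2007.
December 29, 2007 is Saturday; December 30, 2007 is Sunday. The next qualifying day is December 31, 2007.

December 31, 2007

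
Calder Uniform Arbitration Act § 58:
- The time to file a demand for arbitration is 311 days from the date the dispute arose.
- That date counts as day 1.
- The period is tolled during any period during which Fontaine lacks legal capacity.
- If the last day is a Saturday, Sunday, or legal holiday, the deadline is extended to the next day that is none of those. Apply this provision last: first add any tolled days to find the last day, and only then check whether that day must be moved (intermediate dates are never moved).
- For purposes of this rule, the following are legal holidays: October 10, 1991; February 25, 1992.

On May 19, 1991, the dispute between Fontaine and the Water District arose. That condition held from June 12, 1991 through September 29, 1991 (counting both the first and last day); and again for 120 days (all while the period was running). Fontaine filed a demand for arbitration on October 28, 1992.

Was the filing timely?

Counting May 19, 1991 as day 1, day 311 is March 24, 1992.
From June 12, 1991 through September 29, 1991 inclusive is 110 days; tolling adds 110 days: March 24, 1992 + 110 days = July 12, 1992.
Tolling adds 120 days: July 12, 1992 + 120 days = November 9, 1992.
November 9, 1992 is a Monday and not a legal holiday, so no extension applies.
The deadline is November 9, 1992; the filing on October 28, 1992 is on or before that date.

Yes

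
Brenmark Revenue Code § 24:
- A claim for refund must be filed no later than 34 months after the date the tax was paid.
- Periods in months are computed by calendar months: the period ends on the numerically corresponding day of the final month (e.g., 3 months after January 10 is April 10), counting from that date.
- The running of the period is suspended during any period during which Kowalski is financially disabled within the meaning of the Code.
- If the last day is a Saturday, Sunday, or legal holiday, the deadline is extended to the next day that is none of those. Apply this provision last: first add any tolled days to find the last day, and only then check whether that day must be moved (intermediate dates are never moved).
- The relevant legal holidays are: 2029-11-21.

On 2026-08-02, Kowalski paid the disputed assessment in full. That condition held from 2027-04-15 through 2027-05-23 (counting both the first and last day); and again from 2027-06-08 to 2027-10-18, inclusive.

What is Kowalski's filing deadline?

November 22, 2029

34 months after 2026-08-02 is June 2, 2029.
From April 15, 2027 through May 23, 2027 inclusive is 39 days; tolling adds 39 days: June 2, 2029 + 39 days = July 11, 2029.
From June 8, 2027 through October 18, 2027 inclusive is 133 days; tolling adds 133 days: July 11, 2029 + 133 days = November 21, 2029.
November 21, 2029 is a listed holiday. The next qualifying day is November 22, 2029.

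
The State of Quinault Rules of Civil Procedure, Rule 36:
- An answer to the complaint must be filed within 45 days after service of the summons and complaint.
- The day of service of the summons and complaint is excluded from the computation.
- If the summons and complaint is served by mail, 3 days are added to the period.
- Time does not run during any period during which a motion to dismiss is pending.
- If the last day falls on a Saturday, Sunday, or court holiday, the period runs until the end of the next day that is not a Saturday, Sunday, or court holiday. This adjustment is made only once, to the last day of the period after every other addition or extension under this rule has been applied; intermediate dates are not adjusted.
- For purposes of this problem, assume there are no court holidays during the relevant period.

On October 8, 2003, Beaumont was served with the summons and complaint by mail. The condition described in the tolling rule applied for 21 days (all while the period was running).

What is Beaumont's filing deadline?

December 16, 2003

45 days after October 8, 2003 is November 22, 2003.
Service was by mail, adding 3 days: November 22, 2003 + 3 days = November 25, 2003.
Tolling adds 21 days: November 25, 2003 + 21 days = December 16, 2003.
December 16, 2003 is a Tuesday and not a court holiday, so no extension applies.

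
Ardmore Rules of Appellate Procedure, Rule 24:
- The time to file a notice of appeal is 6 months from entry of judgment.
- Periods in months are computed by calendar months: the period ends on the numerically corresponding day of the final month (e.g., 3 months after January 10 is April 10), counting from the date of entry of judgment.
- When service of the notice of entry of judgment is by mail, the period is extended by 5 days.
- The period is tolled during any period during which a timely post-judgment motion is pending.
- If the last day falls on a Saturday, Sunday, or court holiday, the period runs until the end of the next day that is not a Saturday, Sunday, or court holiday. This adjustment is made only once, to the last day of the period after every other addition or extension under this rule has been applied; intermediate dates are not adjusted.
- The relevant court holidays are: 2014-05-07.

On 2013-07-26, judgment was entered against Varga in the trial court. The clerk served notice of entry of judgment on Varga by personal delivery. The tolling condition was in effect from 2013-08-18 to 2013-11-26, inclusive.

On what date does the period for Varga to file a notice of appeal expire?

6 months after 2013-07-26 is January 26, 2014.
Service was not by mail, so no mail extension applies.
From August 18, 2013 through November 26, 2013 inclusive is 101 days; tolling adds 101 days: January 26, 2014 + 101 days = May 7, 2014.
May 7, 2014 is a listed holiday. The next qualifying day is May 8, 2014.

May 8, 2014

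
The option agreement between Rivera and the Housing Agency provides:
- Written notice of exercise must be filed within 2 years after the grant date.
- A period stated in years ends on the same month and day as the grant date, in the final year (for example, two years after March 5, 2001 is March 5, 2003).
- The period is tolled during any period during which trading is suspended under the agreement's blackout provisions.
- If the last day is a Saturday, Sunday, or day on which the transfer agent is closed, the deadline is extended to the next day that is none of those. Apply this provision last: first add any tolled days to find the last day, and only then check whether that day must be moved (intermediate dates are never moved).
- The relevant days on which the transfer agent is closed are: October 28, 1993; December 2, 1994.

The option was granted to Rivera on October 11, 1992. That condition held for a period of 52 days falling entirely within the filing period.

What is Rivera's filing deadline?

2 years after October 11, 1992 is October 11, 1994.
Tolling adds 52 days: October 11, 1994 + 52 days = December 2, 1994.
December 2, 1994 is a listed holiday; December 3, 1994 is Saturday; December 4, 1994 is Sunday. The next qualifying day is December 5, 1994.

December 5, 1994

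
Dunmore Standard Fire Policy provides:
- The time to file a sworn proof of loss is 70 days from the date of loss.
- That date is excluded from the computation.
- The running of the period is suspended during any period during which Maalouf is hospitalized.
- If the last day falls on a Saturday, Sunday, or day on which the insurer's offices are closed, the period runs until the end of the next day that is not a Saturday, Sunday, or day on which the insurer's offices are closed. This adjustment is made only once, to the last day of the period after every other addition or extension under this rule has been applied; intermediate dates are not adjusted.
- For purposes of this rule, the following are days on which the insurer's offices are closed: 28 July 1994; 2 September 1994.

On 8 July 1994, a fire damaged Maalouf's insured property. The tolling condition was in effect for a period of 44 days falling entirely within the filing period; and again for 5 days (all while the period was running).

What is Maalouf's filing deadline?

70 days after 8 July 1994 is September 16, 1994.
Tolling adds 44 days: September 16, 1994 + 44 days = October 30, 1994.
Tolling adds 5 days: October 30, 1994 + 5 days = November 4, 1994.
November 4, 1994 is a Friday and not a day on which the insurer's offices are closed, so no extension applies.

November 4, 1994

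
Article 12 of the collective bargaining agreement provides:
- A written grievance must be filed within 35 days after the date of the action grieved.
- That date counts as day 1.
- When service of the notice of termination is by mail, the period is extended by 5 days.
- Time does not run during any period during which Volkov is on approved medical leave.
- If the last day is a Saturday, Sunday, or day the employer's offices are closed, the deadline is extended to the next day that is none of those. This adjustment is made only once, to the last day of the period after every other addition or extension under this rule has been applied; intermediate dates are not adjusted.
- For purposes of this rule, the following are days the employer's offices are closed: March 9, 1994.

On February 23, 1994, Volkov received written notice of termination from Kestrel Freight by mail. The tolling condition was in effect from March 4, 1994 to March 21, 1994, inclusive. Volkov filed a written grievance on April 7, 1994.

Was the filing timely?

Counting February 23, 1994 as day 1, day 35 is March 29, 1994.
Service was by mail, adding 5 days: March 29, 1994 + 5 days = April 3, 1994.
From March 4, 1994 through March 21, 1994 inclusive is 18 days; tolling adds 18 days: April 3, 1994 + 18 days = April 21, 1994.
April 21, 1994 is a Thursday and not a day the employer's offices are closed, so no extension applies.
The deadline is April 21, 1994; the filing on April 7, 1994 is on or before that date.

Yes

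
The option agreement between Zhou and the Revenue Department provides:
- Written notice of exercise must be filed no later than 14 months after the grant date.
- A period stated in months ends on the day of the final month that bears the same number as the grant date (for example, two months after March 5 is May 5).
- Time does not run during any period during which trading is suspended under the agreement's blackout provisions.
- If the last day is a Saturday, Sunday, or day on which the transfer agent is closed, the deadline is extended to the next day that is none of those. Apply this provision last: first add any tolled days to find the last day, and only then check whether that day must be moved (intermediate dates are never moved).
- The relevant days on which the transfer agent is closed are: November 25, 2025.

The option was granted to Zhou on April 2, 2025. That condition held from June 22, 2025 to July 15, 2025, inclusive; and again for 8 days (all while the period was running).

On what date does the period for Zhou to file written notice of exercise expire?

14 months after April 2, 2025 is June 2, 2026.
From June 22, 2025 through July 15, 2025 inclusive is 24 days; tolling adds 24 days: June 2, 2026 + 24 days = June 26, 2026.
Tolling adds 8 days: June 26, 2026 + 8 days = July 4, 2026.
July 4, 2026 is Saturday; July 5, 2026 is Sunday. The next qualifying day is July 6, 2026.

July 6, 2026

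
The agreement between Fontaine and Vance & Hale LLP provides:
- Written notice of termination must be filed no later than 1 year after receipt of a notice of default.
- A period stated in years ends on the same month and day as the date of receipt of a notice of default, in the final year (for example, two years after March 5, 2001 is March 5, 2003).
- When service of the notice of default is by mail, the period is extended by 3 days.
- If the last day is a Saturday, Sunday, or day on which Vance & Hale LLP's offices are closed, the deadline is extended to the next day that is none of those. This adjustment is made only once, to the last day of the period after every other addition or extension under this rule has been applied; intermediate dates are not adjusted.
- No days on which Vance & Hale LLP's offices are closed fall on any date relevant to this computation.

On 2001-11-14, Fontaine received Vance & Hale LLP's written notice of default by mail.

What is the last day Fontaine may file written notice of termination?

November 18, 2002

1 year after 2001-11-14 is November 14, 2002.
Service was by mail, adding 3 days: November 14, 2002 + 3 days = November 17, 2002.
November 17, 2002 is Sunday. The next qualifying day is November 18, 2002.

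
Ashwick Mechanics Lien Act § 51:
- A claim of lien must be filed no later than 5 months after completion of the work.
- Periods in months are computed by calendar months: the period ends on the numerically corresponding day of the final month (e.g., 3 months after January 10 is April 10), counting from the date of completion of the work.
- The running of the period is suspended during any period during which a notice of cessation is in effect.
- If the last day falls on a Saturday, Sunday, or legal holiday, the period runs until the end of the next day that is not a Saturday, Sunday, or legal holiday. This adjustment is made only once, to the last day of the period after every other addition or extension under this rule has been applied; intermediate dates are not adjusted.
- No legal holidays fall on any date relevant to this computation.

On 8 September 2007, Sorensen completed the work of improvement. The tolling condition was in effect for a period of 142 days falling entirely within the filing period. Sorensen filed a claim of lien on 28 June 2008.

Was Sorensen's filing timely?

5 months after 8 September 2007 is February 8, 2008.
Tolling adds 142 days: February 8, 2008 + 142 days = June 29, 2008.
June 29, 2008 is Sunday. The next qualifying day is June 30, 2008.
The deadline is June 30, 2008; the filing on June 28, 2008 is on or before that date.

Yes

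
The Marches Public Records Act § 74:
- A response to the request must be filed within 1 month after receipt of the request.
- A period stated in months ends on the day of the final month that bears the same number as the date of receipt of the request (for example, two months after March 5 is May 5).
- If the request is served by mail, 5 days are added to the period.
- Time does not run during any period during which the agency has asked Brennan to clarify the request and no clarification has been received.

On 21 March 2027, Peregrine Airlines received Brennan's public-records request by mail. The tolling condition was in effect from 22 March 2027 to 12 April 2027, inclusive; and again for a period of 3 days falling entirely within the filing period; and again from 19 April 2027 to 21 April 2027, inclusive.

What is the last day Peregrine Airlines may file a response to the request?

1 month after 21 March 2027 is April 21, 2027.
Service was by mail, adding 5 days: April 21, 2027 + 5 days = April 26, 2027.
From March 22, 2027 through April 12, 2027 inclusive is 22 days; tolling adds 22 days: April 26, 2027 + 22 days = May 18, 2027.
Tolling adds 3 days: May 18, 2027 + 3 days = May 21, 2027.
From April 19, 2027 through April 21, 2027 inclusive is 3 days; tolling adds 3 days: May 21, 2027 + 3 days = May 24, 2027.

May 24, 2027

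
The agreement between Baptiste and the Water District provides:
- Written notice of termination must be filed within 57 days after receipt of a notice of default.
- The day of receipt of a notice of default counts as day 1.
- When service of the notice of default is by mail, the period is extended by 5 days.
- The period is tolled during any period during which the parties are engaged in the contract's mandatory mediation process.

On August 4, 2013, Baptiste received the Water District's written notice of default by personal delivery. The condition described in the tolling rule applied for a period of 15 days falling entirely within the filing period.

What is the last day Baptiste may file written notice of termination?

Counting August 4, 2013 as day 1, day 57 is September 29, 2013.
Service was not by mail, so no mail extension applies.
Tolling adds 15 days: September 29, 2013 + 15 days = October 14, 2013.

October 14, 2013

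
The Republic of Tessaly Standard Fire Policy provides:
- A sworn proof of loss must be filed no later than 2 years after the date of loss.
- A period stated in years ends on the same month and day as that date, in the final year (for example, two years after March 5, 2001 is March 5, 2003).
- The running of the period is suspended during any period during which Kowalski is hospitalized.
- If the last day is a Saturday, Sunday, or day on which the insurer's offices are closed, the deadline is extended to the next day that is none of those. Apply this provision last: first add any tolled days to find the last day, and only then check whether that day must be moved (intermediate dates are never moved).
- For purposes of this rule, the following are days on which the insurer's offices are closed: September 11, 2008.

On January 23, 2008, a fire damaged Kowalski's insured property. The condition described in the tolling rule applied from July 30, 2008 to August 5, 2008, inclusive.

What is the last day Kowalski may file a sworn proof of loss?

2 years after January 23, 2008 is January 23, 2010.
From July 30, 2008 through August 5, 2008 inclusive is 7 days; tolling adds 7 days: January 23, 2010 + 7 days = January 30, 2010.
January 30, 2010 is Saturday; January 31, 2010 is Sunday. The next qualifying day is February 1, 2010.

February 1, 2010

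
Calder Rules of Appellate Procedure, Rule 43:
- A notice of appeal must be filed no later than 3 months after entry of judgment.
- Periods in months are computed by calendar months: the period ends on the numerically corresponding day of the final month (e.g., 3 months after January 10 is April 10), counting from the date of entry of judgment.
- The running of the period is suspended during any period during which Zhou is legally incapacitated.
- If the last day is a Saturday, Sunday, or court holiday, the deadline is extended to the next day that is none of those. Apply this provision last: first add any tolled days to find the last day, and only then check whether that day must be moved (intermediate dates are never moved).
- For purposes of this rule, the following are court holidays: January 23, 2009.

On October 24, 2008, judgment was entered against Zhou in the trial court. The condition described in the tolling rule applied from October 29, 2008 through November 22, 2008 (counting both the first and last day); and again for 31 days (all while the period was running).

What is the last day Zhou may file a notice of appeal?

3 months after October 24, 2008 is January 24, 2009.
From October 29, 2008 through November 22, 2008 inclusive is 25 days; tolling adds 25 days: January 24, 2009 + 25 days = February 18, 2009.
Tolling adds 31 days: February 18, 2009 + 31 days = March 21, 2009.
March 21, 2009 is Saturday; March 22, 2009 is Sunday. The next qualifying day is March 23, 2009.

March 23, 2009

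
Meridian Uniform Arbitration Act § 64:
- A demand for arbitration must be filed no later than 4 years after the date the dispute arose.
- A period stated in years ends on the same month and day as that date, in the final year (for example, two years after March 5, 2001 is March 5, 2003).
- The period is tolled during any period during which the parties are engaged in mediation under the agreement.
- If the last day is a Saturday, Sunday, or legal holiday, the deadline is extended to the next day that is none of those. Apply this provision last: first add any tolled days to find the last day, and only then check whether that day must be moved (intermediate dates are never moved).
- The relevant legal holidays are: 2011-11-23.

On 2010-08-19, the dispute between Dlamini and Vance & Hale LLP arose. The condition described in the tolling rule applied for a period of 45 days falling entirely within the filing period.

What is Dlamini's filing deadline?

October 3, 2014

4 years after 2010-08-19 is August 19, 2014.
Tolling adds 45 days: August 19, 2014 + 45 days = October 3, 2014.
October 3, 2014 is a Friday and not a legal holiday, so no extension applies.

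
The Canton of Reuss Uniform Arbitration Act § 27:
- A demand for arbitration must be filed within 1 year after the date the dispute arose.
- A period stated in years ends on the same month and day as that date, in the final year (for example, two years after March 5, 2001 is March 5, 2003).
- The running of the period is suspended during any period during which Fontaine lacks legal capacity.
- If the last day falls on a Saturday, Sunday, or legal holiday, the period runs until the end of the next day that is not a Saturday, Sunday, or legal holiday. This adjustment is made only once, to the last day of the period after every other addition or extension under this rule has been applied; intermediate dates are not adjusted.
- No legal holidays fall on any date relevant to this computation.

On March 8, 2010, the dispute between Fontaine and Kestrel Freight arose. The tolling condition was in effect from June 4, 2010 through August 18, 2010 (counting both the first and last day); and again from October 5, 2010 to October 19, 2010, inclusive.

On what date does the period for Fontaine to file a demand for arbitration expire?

1 year after March 8, 2010 is March 8, 2011.
From June 4, 2010 through August 18, 2010 inclusive is 76 days; tolling adds 76 days: March 8, 2011 + 76 days = May 23, 2011.
From October 5, 2010 through October 19, 2010 inclusive is 15 days; tolling adds 15 days: May 23, 2011 + 15 days = June 7, 2011.
June 7, 2011 is a Tuesday and not a legal holiday, so no extension applies.

June 7, 2011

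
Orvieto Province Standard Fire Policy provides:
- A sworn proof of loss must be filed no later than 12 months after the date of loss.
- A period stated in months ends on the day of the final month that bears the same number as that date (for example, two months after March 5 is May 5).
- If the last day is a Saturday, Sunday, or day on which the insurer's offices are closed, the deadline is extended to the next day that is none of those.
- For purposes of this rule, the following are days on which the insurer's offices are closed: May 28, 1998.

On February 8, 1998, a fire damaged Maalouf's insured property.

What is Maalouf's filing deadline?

12 months after February 8, 1998 is February 8, 1999.
February 8, 1999 is a Monday and not a day on which the insurer's offices are closed, so no extension applies.

February 8, 1999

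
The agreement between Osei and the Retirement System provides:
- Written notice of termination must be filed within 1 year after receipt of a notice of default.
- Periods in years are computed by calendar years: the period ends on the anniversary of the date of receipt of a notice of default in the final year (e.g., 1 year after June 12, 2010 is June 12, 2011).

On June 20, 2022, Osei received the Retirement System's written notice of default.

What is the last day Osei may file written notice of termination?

1 year after June 20, 2022 is June 20, 2023.

June 20, 2023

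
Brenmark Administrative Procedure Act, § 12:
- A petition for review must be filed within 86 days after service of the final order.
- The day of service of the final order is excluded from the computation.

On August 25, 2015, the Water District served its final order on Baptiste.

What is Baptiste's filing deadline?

86 days after August 25, 2015 is November 19, 2015.

November 19, 2015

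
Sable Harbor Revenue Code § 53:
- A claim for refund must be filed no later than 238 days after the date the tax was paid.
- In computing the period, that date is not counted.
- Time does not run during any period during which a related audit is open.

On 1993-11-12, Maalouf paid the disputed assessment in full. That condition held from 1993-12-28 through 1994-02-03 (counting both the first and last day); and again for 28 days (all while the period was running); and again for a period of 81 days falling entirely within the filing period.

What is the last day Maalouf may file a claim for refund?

238 days after 1993-11-12 is July 8, 1994.
From December 28, 1993 through February 3, 1994 inclusive is 38 days; tolling adds 38 days: July 8, 1994 + 38 days = August 15, 1994.
Tolling adds 28 days: August 15, 1994 + 28 days = September 12, 1994.
Tolling adds 81 days: September 12, 1994 + 81 days = December 2, 1994.

December 2, 1994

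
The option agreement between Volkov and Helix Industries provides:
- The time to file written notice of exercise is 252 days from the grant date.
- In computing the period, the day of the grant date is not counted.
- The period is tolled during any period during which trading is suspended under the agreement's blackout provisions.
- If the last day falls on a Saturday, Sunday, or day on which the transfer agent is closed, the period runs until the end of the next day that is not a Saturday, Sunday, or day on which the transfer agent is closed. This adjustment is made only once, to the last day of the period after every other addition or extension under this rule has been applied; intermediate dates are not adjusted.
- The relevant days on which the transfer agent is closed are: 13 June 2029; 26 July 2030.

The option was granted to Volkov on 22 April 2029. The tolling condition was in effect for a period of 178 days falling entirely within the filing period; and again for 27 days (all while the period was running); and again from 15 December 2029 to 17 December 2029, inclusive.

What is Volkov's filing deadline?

July 29, 2030

252 days after 22 April 2029 is December 30, 2029.
Tolling adds 178 days: December 30, 2029 + 178 days = June 26, 2030.
Tolling adds 27 days: June 26, 2030 + 27 days = July 23, 2030.
From December 15, 2029 through December 17, 2029 inclusive is 3 days; tolling adds 3 days: July 23, 2030 + 3 days = July 26, 2030.
July 26, 2030 is a listed holiday; July 27, 2030 is Saturday; July 28, 2030 is Sunday. The next qualifying day is July 29, 2030.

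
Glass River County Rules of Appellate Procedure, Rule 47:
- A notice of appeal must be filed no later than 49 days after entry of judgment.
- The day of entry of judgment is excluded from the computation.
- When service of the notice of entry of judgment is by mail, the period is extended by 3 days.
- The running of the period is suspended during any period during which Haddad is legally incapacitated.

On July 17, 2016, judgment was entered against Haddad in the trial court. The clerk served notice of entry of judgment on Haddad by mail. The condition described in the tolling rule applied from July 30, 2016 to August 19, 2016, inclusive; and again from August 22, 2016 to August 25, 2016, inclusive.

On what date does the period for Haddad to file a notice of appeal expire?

October 2, 2016

49 days after July 17, 2016 is September 4, 2016.
Service was by mail, adding 3 days: September 4, 2016 + 3 days = September 7, 2016.
From July 30, 2016 through August 19, 2016 inclusive is 21 days; tolling adds 21 days: September 7, 2016 + 21 days = September 28, 2016.
From August 22, 2016 through August 25, 2016 inclusive is 4 days; tolling adds 4 days: September 28, 2016 + 4 days = October 2, 2016.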